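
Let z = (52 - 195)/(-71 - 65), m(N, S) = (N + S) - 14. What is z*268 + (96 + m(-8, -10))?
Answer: 11757/34 ≈ 345.79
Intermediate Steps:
m(N, S) = -14 + N + S
z = 143/136 (z = -143/(-136) = -143*(-1/136) = 143/136 ≈ 1.0515)
z*268 + (96 + m(-8, -10)) = (143/136)*268 + (96 + (-14 - 8 - 10)) = 9581/34 + (96 - 32) = 9581/34 + 64 = 11757/34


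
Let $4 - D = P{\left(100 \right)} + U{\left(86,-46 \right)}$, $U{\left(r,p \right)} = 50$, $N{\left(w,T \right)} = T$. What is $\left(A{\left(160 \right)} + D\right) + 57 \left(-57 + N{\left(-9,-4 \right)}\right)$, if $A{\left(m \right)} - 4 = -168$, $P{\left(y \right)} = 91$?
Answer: $-3778$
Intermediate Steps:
$A{\left(m \right)} = -164$ ($A{\left(m \right)} = 4 - 168 = -164$)
$D = -137$ ($D = 4 - \left(91 + 50\right) = 4 - 141 = -137$)
$\left(A{\left(160 \right)} + D\right) + 57 \left(-57 + N{\left(-9,-4 \right)}\right) = \left(-164 - 137\right) + 57 \left(-57 - 4\right) = -301 + 57 \left(-61\right) = -301 - 3477 = -3778$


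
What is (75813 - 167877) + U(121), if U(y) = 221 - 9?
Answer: -91852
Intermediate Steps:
U(y) = 212
(75813 - 167877) + U(121) = (75813 - 167877) + 212 = -92064 + 212 = -91852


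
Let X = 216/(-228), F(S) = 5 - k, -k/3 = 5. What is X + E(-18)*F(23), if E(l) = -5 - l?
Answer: 4922/19 ≈ 259.05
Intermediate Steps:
k = -15 (k = -3*5 = -15)
F(S) = 20 (F(S) = 5 - 1*(-15) = 5 + 15 = 20)
X = -18/19 (X = 216*(-1/228) = -18/19 ≈ -0.94737)
X + E(-18)*F(23) = -18/19 + (-5 - 1*(-18))*20 = -18/19 + (-5 + 18)*20 = -18/19 + 13*20 = -18/19 + 260 = 4922/19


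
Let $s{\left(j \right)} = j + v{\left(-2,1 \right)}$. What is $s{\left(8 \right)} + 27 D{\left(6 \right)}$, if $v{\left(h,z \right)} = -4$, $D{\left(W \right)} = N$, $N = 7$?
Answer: $193$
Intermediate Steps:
$D{\left(W \right)} = 7$
$s{\left(j \right)} = -4 + j$ ($s{\left(j \right)} = j - 4 = -4 + j$)
$s{\left(8 \right)} + 27 D{\left(6 \right)} = \left(-4 + 8\right) + 27 \cdot 7 = 4 + 189 = 193$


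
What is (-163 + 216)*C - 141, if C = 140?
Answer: 7279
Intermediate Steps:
(-163 + 216)*C - 141 = (-163 + 216)*140 - 141 = 53*140 - 141 = 7420 - 141 = 7279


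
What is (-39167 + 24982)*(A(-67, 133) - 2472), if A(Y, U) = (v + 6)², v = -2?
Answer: 34838360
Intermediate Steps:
A(Y, U) = 16 (A(Y, U) = (-2 + 6)² = 4² = 16)
(-39167 + 24982)*(A(-67, 133) - 2472) = (-39167 + 24982)*(16 - 2472) = -14185*(-2456) = 34838360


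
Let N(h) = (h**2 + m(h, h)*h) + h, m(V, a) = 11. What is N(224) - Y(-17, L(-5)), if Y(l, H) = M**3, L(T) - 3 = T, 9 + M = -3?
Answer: 54592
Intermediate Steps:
M = -12 (M = -9 - 3 = -12)
L(T) = 3 + T
N(h) = h**2 + 12*h (N(h) = (h**2 + 11*h) + h = h**2 + 12*h)
Y(l, H) = -1728 (Y(l, H) = (-12)**3 = -1728)
N(224) - Y(-17, L(-5)) = 224*(12 + 224) - 1*(-1728) = 224*236 + 1728 = 52864 + 1728 = 54592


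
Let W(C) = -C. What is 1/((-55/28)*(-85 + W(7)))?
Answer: 7/1265 ≈ 0.0055336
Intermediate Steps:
1/((-55/28)*(-85 + W(7))) = 1/((-55/28)*(-85 - 1*7)) = 1/((-55*1/28)*(-85 - 7)) = 1/(-55/28*(-92)) = 1/(1265/7) = 7/1265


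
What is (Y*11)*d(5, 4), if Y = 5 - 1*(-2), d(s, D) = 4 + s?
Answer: 693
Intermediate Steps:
Y = 7 (Y = 5 + 2 = 7)
(Y*11)*d(5, 4) = (7*11)*(4 + 5) = 77*9 = 693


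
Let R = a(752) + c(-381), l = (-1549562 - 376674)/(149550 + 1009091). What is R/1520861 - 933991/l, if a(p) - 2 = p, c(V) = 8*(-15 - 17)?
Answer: 1645815345619610419/2929537209196 ≈ 5.6180e+5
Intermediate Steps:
c(V) = -256 (c(V) = 8*(-32) = -256)
a(p) = 2 + p
l = -1926236/1158641 ≈ -1.6625
R = 498 (R = (2 + 752) - 256 = 754 - 256 = 498)
R/1520861 - 933991/l = 498/1520861 - 933991/(-1926236/1158641) = 498*(1/1520861) - 933991*(-1158641/1926236) = 498/1520861 + 1082160266231/1926236 = 1645815345619610419/2929537209196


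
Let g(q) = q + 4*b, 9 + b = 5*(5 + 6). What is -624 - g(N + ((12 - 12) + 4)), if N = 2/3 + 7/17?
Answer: -41467/51 ≈ -813.08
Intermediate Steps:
N = 55/51 (N = 2*(⅓) + 7*(1/17) = ⅔ + 7/17 = 55/51 ≈ 1.0784)
b = 46 (b = -9 + 5*(5 + 6) = -9 + 5*11 = -9 + 55 = 46)
g(q) = 184 + q (g(q) = q + 4*46 = q + 184 = 184 + q)
-624 - g(N + ((12 - 12) + 4)) = -624 - (184 + (55/51 + ((12 - 12) + 4))) = -624 - (184 + (55/51 + (0 + 4))) = -624 - (184 + (55/51 + 4)) = -624 - (184 + 259/51) = -624 - 1*9643/51 = -624 - 9643/51 = -41467/51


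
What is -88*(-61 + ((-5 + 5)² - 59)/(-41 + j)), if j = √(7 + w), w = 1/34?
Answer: 298282072/56915 - 5192*√8126/56915 ≈ 5232.6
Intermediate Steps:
w = 1/34 ≈ 0.029412
j = √8126/34 (j = √(7 + 1/34) = √(239/34) = √8126/34 ≈ 2.6513)
-88*(-61 + ((-5 + 5)² - 59)/(-41 + j)) = -88*(-61 + ((-5 + 5)² - 59)/(-41 + √8126/34)) = -88*(-61 + (0² - 59)/(-41 + √8126/34)) = -88*(-61 + (0 - 59)/(-41 + √8126/34)) = -88*(-61 - 59/(-41 + √8126/34)) = 5368 + 5192/(-41 + √8126/34)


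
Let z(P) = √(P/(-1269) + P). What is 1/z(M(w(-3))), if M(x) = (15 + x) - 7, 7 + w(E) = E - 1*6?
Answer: -3*I*√89394/2536 ≈ -0.35369*I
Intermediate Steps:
w(E) = -13 + E (w(E) = -7 + (E - 1*6) = -7 + (E - 6) = -7 + (-6 + E) = -13 + E)
M(x) = 8 + x
z(P) = 2*√44697*√P/423 (z(P) = √(P*(-1/1269) + P) = √(-P/1269 + P) = √(1268*P/1269) = 2*√44697*√P/423)
1/z(M(w(-3))) = 1/(2*√44697*√(8 + (-13 - 3))/423) = 1/(2*√44697*√(8 - 16)/423) = 1/(2*√44697*√(-8)/423) = 1/(2*√44697*(2*I*√2)/423) = 1/(4*I*√89394/423) = -3*I*√89394/2536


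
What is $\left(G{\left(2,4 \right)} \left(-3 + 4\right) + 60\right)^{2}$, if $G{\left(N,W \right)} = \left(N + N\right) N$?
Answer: $4624$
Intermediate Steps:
$G{\left(N,W \right)} = 2 N^{2}$ ($G{\left(N,W \right)} = 2 N N = 2 N^{2}$)
$\left(G{\left(2,4 \right)} \left(-3 + 4\right) + 60\right)^{2} = \left(2 \cdot 2^{2} \left(-3 + 4\right) + 60\right)^{2} = \left(2 \cdot 4 \cdot 1 + 60\right)^{2} = \left(8 \cdot 1 + 60\right)^{2} = \left(8 + 60\right)^{2} = 68^{2} = 4624$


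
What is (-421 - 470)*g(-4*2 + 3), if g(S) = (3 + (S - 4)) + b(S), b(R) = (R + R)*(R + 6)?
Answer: 14256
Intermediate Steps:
b(R) = 2*R*(6 + R) (b(R) = (2*R)*(6 + R) = 2*R*(6 + R))
g(S) = -1 + S + 2*S*(6 + S) (g(S) = (3 + (S - 4)) + 2*S*(6 + S) = (3 + (-4 + S)) + 2*S*(6 + S) = (-1 + S) + 2*S*(6 + S) = -1 + S + 2*S*(6 + S))
(-421 - 470)*g(-4*2 + 3) = (-421 - 470)*(-1 + (-4*2 + 3) + 2*(-4*2 + 3)*(6 + (-4*2 + 3))) = -891*(-1 + (-8 + 3) + 2*(-8 + 3)*(6 + (-8 + 3))) = -891*(-1 - 5 + 2*(-5)*(6 - 5)) = -891*(-1 - 5 + 2*(-5)*1) = -891*(-1 - 5 - 10) = -891*(-16) = 14256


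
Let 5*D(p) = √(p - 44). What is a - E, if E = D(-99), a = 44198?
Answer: 44198 - I*√143/5 ≈ 44198.0 - 2.3917*I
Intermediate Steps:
D(p) = √(-44 + p)/5 (D(p) = √(p - 44)/5 = √(-44 + p)/5)
E = I*√143/5 (E = √(-44 - 99)/5 = √(-143)/5 = (I*√143)/5 = I*√143/5 ≈ 2.3917*I)
a - E = 44198 - I*√143/5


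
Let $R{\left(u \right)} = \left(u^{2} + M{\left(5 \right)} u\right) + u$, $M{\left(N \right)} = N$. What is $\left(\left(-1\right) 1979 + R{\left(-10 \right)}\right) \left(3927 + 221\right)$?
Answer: $-8042972$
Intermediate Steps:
$R{\left(u \right)} = u^{2} + 6 u$ ($R{\left(u \right)} = \left(u^{2} + 5 u\right) + u = u^{2} + 6 u$)
$\left(\left(-1\right) 1979 + R{\left(-10 \right)}\right) \left(3927 + 221\right) = \left(\left(-1\right) 1979 - 10 \left(6 - 10\right)\right) \left(3927 + 221\right) = \left(-1979 - -40\right) 4148 = \left(-1979 + 40\right) 4148 = \left(-1939\right) 4148 = -8042972$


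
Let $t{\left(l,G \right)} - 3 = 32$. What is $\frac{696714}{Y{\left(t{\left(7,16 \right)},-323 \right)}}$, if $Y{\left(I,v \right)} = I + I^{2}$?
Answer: $\frac{116119}{210} \approx 552.95$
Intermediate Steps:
$t{\left(l,G \right)} = 35$ ($t{\left(l,G \right)} = 3 + 32 = 35$)
$\frac{696714}{Y{\left(t{\left(7,16 \right)},-323 \right)}} = \frac{696714}{35 \left(1 + 35\right)} = \frac{696714}{35 \cdot 36} = \frac{696714}{1260} = 696714 \cdot \frac{1}{1260} = \frac{116119}{210}$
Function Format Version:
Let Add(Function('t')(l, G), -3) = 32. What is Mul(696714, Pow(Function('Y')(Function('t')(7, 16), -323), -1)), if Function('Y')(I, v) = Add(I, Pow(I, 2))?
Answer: Rational(116119, 210) ≈ 552.95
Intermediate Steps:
Function('t')(l, G) = 35 (Function('t')(l, G) = Add(3, 32) = 35)
Mul(696714, Pow(Function('Y')(Function('t')(7, 16), -323), -1)) = Mul(696714, Pow(Mul(35, Add(1, 35)), -1)) = Mul(696714, Pow(Mul(35, 36), -1)) = Mul(696714, Pow(1260, -1)) = Mul(696714, Rational(1, 1260)) = Rational(116119, 210)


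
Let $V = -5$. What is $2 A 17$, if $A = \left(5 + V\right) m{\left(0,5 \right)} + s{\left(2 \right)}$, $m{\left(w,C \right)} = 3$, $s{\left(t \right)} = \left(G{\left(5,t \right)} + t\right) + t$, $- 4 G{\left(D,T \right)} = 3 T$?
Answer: $85$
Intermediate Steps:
$G{\left(D,T \right)} = - \frac{3 T}{4}$
$s{\left(t \right)} = \frac{5 t}{4}$ ($s{\left(t \right)} = \left(- \frac{3 t}{4} + t\right) + t = \frac{t}{4} + t = \frac{5 t}{4}$)
$A = \frac{5}{2}$ ($A = \left(5 - 5\right) 3 + \frac{5}{4} \cdot 2 = 0 \cdot 3 + \frac{5}{2} = 0 + \frac{5}{2} = \frac{5}{2} \approx 2.5$)
$2 A 17 = 2 \cdot \frac{5}{2} \cdot 17 = 5 \cdot 17 = 85$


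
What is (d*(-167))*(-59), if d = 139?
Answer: 1369567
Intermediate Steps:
(d*(-167))*(-59) = (139*(-167))*(-59) = -23213*(-59) = 1369567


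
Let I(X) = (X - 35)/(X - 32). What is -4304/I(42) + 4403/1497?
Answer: -64400059/10479 ≈ -6145.6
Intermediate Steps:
I(X) = (-35 + X)/(-32 + X)
-4304/I(42) + 4403/1497 = -4304*(-32 + 42)/(-35 + 42) + 4403/1497 = -4304/(7/10) + 4403*(1/1497) = -4304/((⅒)*7) + 4403/1497 = -4304/7/10 + 4403/1497 = -4304*10/7 + 4403/1497 = -43040/7 + 4403/1497 = -64400059/10479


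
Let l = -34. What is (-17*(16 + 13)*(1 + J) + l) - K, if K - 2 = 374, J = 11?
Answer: -6326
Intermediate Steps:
K = 376 (K = 2 + 374 = 376)
(-17*(16 + 13)*(1 + J) + l) - K = (-17*(16 + 13)*(1 + 11) - 34) - 1*376 = (-493*12 - 34) - 376 = (-17*348 - 34) - 376 = (-5916 - 34) - 376 = -5950 - 376 = -6326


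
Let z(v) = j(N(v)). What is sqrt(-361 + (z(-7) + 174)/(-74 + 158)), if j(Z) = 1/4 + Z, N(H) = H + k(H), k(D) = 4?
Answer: I*sqrt(2532831)/84 ≈ 18.946*I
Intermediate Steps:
N(H) = 4 + H (N(H) = H + 4 = 4 + H)
j(Z) = 1/4 + Z
z(v) = 17/4 + v (z(v) = 1/4 + (4 + v) = 17/4 + v)
sqrt(-361 + (z(-7) + 174)/(-74 + 158)) = sqrt(-361 + ((17/4 - 7) + 174)/(-74 + 158)) = sqrt(-361 + (-11/4 + 174)/84) = sqrt(-361 + (685/4)*(1/84)) = sqrt(-361 + 685/336) = sqrt(-120611/336) = I*sqrt(2532831)/84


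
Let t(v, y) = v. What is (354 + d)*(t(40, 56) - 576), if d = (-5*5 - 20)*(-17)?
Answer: -599784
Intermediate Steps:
d = 765 (d = (-25 - 20)*(-17) = -45*(-17) = 765)
(354 + d)*(t(40, 56) - 576) = (354 + 765)*(40 - 576) = 1119*(-536) = -599784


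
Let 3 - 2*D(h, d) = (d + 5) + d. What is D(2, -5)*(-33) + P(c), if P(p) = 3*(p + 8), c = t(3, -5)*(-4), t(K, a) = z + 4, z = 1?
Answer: -168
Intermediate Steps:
t(K, a) = 5 (t(K, a) = 1 + 4 = 5)
D(h, d) = -1 - d (D(h, d) = 3/2 - ((d + 5) + d)/2 = 3/2 - ((5 + d) + d)/2 = 3/2 - (5 + 2*d)/2 = 3/2 + (-5/2 - d) = -1 - d)
c = -20 (c = 5*(-4) = -20)
P(p) = 24 + 3*p (P(p) = 3*(8 + p) = 24 + 3*p)
D(2, -5)*(-33) + P(c) = (-1 - 1*(-5))*(-33) + (24 + 3*(-20)) = (-1 + 5)*(-33) + (24 - 60) = 4*(-33) - 36 = -132 - 36 = -168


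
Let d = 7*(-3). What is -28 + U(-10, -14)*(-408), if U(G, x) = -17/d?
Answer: -2508/7 ≈ -358.29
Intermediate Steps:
d = -21
U(G, x) = 17/21 (U(G, x) = -17/(-21) = -17*(-1/21) = 17/21)
-28 + U(-10, -14)*(-408) = -28 + (17/21)*(-408) = -28 - 2312/7 = -2508/7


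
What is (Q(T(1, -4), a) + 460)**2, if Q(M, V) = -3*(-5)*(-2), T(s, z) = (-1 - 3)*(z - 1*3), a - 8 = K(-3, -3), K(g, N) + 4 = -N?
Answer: 184900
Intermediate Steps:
K(g, N) = -4 - N
a = 7 (a = 8 + (-4 - 1*(-3)) = 8 + (-4 + 3) = 8 - 1 = 7)
T(s, z) = 12 - 4*z (T(s, z) = -4*(z - 3) = -4*(-3 + z) = 12 - 4*z)
Q(M, V) = -30 (Q(M, V) = 15*(-2) = -30)
(Q(T(1, -4), a) + 460)**2 = (-30 + 460)**2 = 430**2 = 184900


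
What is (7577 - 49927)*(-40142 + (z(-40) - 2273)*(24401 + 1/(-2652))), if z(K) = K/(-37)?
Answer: 115269250129319825/49062 ≈ 2.3495e+12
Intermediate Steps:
z(K) = -K/37 (z(K) = K*(-1/37) = -K/37)
(7577 - 49927)*(-40142 + (z(-40) - 2273)*(24401 + 1/(-2652))) = (7577 - 49927)*(-40142 + (-1/37*(-40) - 2273)*(24401 + 1/(-2652))) = -42350*(-40142 + (40/37 - 2273)*(24401 - 1/2652)) = -42350*(-40142 - 84061/37*64711451/2652) = -42350*(-40142 - 5439709282511/98124) = -42350*(-5443648176119/98124) = 115269250129319825/49062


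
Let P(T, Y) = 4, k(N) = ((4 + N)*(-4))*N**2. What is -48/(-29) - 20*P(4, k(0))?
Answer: -2272/29 ≈ -78.345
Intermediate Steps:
k(N) = N**2*(-16 - 4*N) (k(N) = (-16 - 4*N)*N**2 = N**2*(-16 - 4*N))
-48/(-29) - 20*P(4, k(0)) = -48/(-29) - 20*4 = -48*(-1/29) - 80 = 48/29 - 80 = -2272/29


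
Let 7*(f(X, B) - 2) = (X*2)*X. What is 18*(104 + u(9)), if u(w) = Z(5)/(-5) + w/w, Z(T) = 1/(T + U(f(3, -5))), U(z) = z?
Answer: 633024/335 ≈ 1889.6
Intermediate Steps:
f(X, B) = 2 + 2*X²/7 (f(X, B) = 2 + ((X*2)*X)/7 = 2 + ((2*X)*X)/7 = 2 + (2*X²)/7 = 2 + 2*X²/7)
Z(T) = 1/(32/7 + T) (Z(T) = 1/(T + (2 + (2/7)*3²)) = 1/(T + (2 + (2/7)*9)) = 1/(T + (2 + 18/7)) = 1/(T + 32/7) = 1/(32/7 + T))
u(w) = 328/335 (u(w) = (7/(32 + 7*5))/(-5) + w/w = (7/(32 + 35))*(-⅕) + 1 = (7/67)*(-⅕) + 1 = -7/335 + 1 = 328/335)
18*(104 + u(9)) = 18*(104 + 328/335) = 18*(35168/335) = 633024/335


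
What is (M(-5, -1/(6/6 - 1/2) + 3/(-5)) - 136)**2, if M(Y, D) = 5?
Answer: 17161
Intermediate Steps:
(M(-5, -1/(6/6 - 1/2) + 3/(-5)) - 136)**2 = (5 - 136)**2 = (-131)**2 = 17161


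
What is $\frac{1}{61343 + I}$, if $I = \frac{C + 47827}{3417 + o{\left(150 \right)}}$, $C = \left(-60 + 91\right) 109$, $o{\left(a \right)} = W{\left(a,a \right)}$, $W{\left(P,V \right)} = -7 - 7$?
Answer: $\frac{3403}{208801435} \approx 1.6298 \cdot 10^{-5}$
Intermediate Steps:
$W{\left(P,V \right)} = -14$ ($W{\left(P,V \right)} = -7 - 7 = -14$)
$o{\left(a \right)} = -14$
$C = 3379$ ($C = 31 \cdot 109 = 3379$)
$I = \frac{51206}{3403}$ ($I = \frac{3379 + 47827}{3417 - 14} = \frac{51206}{3403} \approx 15.047$)
$\frac{1}{61343 + I} = \frac{1}{61343 + \frac{51206}{3403}} = \frac{1}{\frac{208801435}{3403}} = \frac{3403}{208801435}$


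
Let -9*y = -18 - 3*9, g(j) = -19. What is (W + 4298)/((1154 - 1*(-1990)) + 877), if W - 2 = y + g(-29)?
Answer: 4286/4021 ≈ 1.0659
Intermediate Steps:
y = 5 (y = -(-18 - 3*9)/9 = -(-18 - 27)/9 = -⅑*(-45) = 5)
W = -12 (W = 2 + (5 - 19) = 2 - 14 = -12)
(W + 4298)/((1154 - 1*(-1990)) + 877) = (-12 + 4298)/((1154 - 1*(-1990)) + 877) = 4286/((1154 + 1990) + 877) = 4286/(3144 + 877) = 4286/4021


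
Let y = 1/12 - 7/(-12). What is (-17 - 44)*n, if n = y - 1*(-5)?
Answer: -1037/3 ≈ -345.67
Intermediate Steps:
y = 2/3 (y = 1*(1/12) - 7*(-1/12) = 1/12 + 7/12 = 2/3 ≈ 0.66667)
n = 17/3 (n = 2/3 - 1*(-5) = 2/3 + 5 = 17/3 ≈ 5.6667)
(-17 - 44)*n = (-17 - 44)*(17/3) = -61*17/3 = -1037/3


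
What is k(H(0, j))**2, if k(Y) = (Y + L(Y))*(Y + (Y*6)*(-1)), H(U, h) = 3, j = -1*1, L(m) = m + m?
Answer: 18225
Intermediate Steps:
L(m) = 2*m
j = -1
k(Y) = -15*Y**2 (k(Y) = (Y + 2*Y)*(Y + (Y*6)*(-1)) = (3*Y)*(Y + (6*Y)*(-1)) = (3*Y)*(Y - 6*Y) = (3*Y)*(-5*Y) = -15*Y**2)
k(H(0, j))**2 = (-15*3**2)**2 = (-15*9)**2 = (-135)**2 = 18225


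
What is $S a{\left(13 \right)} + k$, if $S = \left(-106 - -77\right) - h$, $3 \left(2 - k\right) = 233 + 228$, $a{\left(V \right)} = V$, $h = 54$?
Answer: $- \frac{3692}{3} \approx -1230.7$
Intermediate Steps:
$k = - \frac{455}{3}$ ($k = 2 - \frac{233 + 228}{3} = 2 - \frac{461}{3} = - \frac{455}{3} \approx -151.67$)
$S = -83$ ($S = \left(-106 - -77\right) - 54 = \left(-106 + 77\right) - 54 = -29 - 54 = -83$)
$S a{\left(13 \right)} + k = \left(-83\right) 13 - \frac{455}{3} = -1079 - \frac{455}{3} = - \frac{3692}{3}$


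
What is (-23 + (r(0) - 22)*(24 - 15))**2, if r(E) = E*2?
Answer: 48841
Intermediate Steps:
r(E) = 2*E
(-23 + (r(0) - 22)*(24 - 15))**2 = (-23 + (2*0 - 22)*(24 - 15))**2 = (-23 + (0 - 22)*9)**2 = (-23 - 22*9)**2 = (-23 - 198)**2 = (-221)**2 = 48841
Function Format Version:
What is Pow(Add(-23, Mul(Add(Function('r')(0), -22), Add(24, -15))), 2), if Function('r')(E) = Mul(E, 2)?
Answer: 48841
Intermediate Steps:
Function('r')(E) = Mul(2, E)
Pow(Add(-23, Mul(Add(Function('r')(0), -22), Add(24, -15))), 2) = Pow(Add(-23, Mul(Add(Mul(2, 0), -22), Add(24, -15))), 2) = Pow(Add(-23, Mul(Add(0, -22), 9)), 2) = Pow(Add(-23, Mul(-22, 9)), 2) = Pow(Add(-23, -198), 2) = Pow(-221, 2) = 48841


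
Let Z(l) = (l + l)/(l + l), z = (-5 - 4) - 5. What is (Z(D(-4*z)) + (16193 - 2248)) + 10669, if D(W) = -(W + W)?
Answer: 24615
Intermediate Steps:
z = -14 (z = -9 - 5 = -14)
D(W) = -2*W
Z(l) = 1 (Z(l) = (2*l)/((2*l)) = (2*l)*(1/(2*l)) = 1)
(Z(D(-4*z)) + (16193 - 2248)) + 10669 = (1 + (16193 - 2248)) + 10669 = (1 + 13945) + 10669 = 13946 + 10669 = 24615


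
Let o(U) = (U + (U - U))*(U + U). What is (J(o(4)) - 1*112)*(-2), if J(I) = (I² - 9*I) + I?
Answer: -1312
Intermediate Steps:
o(U) = 2*U² (o(U) = (U + 0)*(2*U) = U*(2*U) = 2*U²)
J(I) = I² - 8*I
(J(o(4)) - 1*112)*(-2) = ((2*4²)*(-8 + 2*4²) - 1*112)*(-2) = ((2*16)*(-8 + 2*16) - 112)*(-2) = (32*(-8 + 32) - 112)*(-2) = (32*24 - 112)*(-2) = (768 - 112)*(-2) = 656*(-2) = -1312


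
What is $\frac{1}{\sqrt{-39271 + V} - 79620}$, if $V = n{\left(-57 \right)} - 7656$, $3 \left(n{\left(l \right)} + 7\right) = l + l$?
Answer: $- \frac{19905}{1584847843} - \frac{i \sqrt{11743}}{3169695686} \approx -1.256 \cdot 10^{-5} - 3.4188 \cdot 10^{-8} i$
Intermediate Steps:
$n{\left(l \right)} = -7 + \frac{2 l}{3}$ ($n{\left(l \right)} = -7 + \frac{l + l}{3} = -7 + \frac{2 l}{3}$)
$V = -7701$ ($V = \left(-7 + \frac{2}{3} \left(-57\right)\right) - 7656 = \left(-7 - 38\right) - 7656 = -45 - 7656 = -7701$)
$\frac{1}{\sqrt{-39271 + V} - 79620} = \frac{1}{\sqrt{-39271 - 7701} - 79620} = \frac{1}{\sqrt{-46972} - 79620} = \frac{1}{2 i \sqrt{11743} - 79620} = \frac{1}{-79620 + 2 i \sqrt{11743}}$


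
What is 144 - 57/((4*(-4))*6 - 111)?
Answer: 9955/69 ≈ 144.28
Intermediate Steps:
144 - 57/((4*(-4))*6 - 111) = 144 - 57/(-16*6 - 111) = 144 - 57/(-96 - 111) = 144 - 57/(-207) = 144 - 57*(-1/207) = 144 + 19/69 = 9955/69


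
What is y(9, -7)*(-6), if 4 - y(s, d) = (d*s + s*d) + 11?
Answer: -714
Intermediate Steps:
y(s, d) = -7 - 2*d*s (y(s, d) = 4 - ((d*s + s*d) + 11) = 4 - ((d*s + d*s) + 11) = 4 - (2*d*s + 11) = 4 - (11 + 2*d*s) = 4 + (-11 - 2*d*s) = -7 - 2*d*s)
y(9, -7)*(-6) = (-7 - 2*(-7)*9)*(-6) = (-7 + 126)*(-6) = 119*(-6) = -714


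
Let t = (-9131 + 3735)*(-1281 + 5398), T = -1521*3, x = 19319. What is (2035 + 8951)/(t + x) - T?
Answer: 33760132111/7398671 ≈ 4563.0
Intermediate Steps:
T = -4563
t = -22215332 (t = -5396*4117 = -22215332)
(2035 + 8951)/(t + x) - T = (2035 + 8951)/(-22215332 + 19319) - 1*(-4563) = 10986/(-22196013) + 4563 = 10986*(-1/22196013) + 4563 = -3662/7398671 + 4563 = 33760132111/7398671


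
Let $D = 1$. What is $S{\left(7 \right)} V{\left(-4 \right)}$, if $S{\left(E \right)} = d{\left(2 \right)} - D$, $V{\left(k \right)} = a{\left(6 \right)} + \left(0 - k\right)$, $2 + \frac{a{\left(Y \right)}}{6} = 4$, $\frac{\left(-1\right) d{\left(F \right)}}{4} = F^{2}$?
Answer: $-272$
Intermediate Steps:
$d{\left(F \right)} = - 4 F^{2}$
$a{\left(Y \right)} = 12$ ($a{\left(Y \right)} = -12 + 6 \cdot 4 = -12 + 24 = 12$)
$V{\left(k \right)} = 12 - k$ ($V{\left(k \right)} = 12 + \left(0 - k\right) = 12 - k$)
$S{\left(E \right)} = -17$ ($S{\left(E \right)} = - 4 \cdot 2^{2} - 1 = \left(-4\right) 4 - 1 = -16 - 1 = -17$)
$S{\left(7 \right)} V{\left(-4 \right)} = - 17 \left(12 - -4\right) = - 17 \left(12 + 4\right) = \left(-17\right) 16 = -272$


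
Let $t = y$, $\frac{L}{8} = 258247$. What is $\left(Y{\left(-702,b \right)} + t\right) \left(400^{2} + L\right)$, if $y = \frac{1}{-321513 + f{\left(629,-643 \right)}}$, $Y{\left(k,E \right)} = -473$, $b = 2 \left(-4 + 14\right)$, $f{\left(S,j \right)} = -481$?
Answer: $- \frac{169511592781044}{160997} \approx -1.0529 \cdot 10^{9}$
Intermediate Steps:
$b = 20$ ($b = 2 \cdot 10 = 20$)
$L = 2065976$ ($L = 8 \cdot 258247 = 2065976$)
$y = - \frac{1}{321994}$ ($y = \frac{1}{-321513 - 481} = \frac{1}{-321994} = - \frac{1}{321994} \approx -3.1056 \cdot 10^{-6}$)
$t = - \frac{1}{321994} \approx -3.1056 \cdot 10^{-6}$
$\left(Y{\left(-702,b \right)} + t\right) \left(400^{2} + L\right) = \left(-473 - \frac{1}{321994}\right) \left(400^{2} + 2065976\right) = - \frac{152303163 \left(160000 + 2065976\right)}{321994} = \left(- \frac{152303163}{321994}\right) 2225976 = - \frac{169511592781044}{160997}$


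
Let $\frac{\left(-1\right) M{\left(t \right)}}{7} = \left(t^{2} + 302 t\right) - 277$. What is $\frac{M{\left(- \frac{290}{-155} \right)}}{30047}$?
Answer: $- \frac{1961141}{28875167} \approx -0.067918$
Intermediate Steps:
$M{\left(t \right)} = 1939 - 2114 t - 7 t^{2}$ ($M{\left(t \right)} = - 7 \left(\left(t^{2} + 302 t\right) - 277\right) = - 7 \left(-277 + t^{2} + 302 t\right) = 1939 - 2114 t - 7 t^{2}$)
$\frac{M{\left(- \frac{290}{-155} \right)}}{30047} = \frac{1939 - 2114 \left(- \frac{290}{-155}\right) - 7 \left(- \frac{290}{-155}\right)^{2}}{30047} = \left(1939 - 2114 \left(\left(-290\right) \left(- \frac{1}{155}\right)\right) - 7 \left(\left(-290\right) \left(- \frac{1}{155}\right)\right)^{2}\right) \frac{1}{30047} = \left(1939 - \frac{122612}{31} - 7 \left(\frac{58}{31}\right)^{2}\right) \frac{1}{30047} = \left(1939 - \frac{122612}{31} - \frac{23548}{961}\right) \frac{1}{30047} = \left(- \frac{1961141}{961}\right) \frac{1}{30047} = - \frac{1961141}{28875167}$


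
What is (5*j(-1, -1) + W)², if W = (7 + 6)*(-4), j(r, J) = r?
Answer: 3249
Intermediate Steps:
W = -52 (W = 13*(-4) = -52)
(5*j(-1, -1) + W)² = (5*(-1) - 52)² = (-5 - 52)² = (-57)² = 3249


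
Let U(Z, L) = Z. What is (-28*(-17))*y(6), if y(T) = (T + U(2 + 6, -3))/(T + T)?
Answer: 1666/3 ≈ 555.33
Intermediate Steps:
y(T) = (8 + T)/(2*T) (y(T) = (T + (2 + 6))/(T + T) = (T + 8)/((2*T)) = (8 + T)*(1/(2*T)) = (8 + T)/(2*T))
(-28*(-17))*y(6) = (-28*(-17))*((½)*(8 + 6)/6) = 476*((½)*(⅙)*14) = 476*(7/6) = 1666/3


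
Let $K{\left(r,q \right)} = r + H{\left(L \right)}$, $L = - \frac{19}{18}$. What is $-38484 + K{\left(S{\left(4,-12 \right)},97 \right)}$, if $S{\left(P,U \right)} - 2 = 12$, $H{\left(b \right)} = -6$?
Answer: $-38476$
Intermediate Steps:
$L = - \frac{19}{18}$ ($L = \left(-19\right) \frac{1}{18} = - \frac{19}{18} \approx -1.0556$)
$S{\left(P,U \right)} = 14$ ($S{\left(P,U \right)} = 2 + 12 = 14$)
$K{\left(r,q \right)} = -6 + r$ ($K{\left(r,q \right)} = r - 6 = -6 + r$)
$-38484 + K{\left(S{\left(4,-12 \right)},97 \right)} = -38484 + \left(-6 + 14\right) = -38484 + 8 = -38476$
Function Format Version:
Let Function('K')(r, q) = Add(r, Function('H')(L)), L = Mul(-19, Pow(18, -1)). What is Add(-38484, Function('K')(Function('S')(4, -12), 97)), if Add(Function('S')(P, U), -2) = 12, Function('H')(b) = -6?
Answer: -38476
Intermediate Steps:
L = Rational(-19, 18) (L = Mul(-19, Rational(1, 18)) = Rational(-19, 18) ≈ -1.0556)
Function('S')(P, U) = 14 (Function('S')(P, U) = Add(2, 12) = 14)
Function('K')(r, q) = Add(-6, r) (Function('K')(r, q) = Add(r, -6) = Add(-6, r))
Add(-38484, Function('K')(Function('S')(4, -12), 97)) = Add(-38484, Add(-6, 14)) = Add(-38484, 8) = -38476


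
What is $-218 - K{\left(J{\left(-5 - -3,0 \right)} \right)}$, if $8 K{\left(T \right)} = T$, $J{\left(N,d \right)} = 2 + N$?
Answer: $-218$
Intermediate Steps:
$K{\left(T \right)} = \frac{T}{8}$
$-218 - K{\left(J{\left(-5 - -3,0 \right)} \right)} = -218 - \frac{2 - 2}{8} = -218 - \frac{1}{8} \cdot 0 = -218 - 0 = -218 + 0 = -218$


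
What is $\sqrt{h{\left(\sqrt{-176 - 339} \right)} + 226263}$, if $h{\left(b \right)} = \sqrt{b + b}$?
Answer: $\sqrt{226263 + \sqrt{2} \sqrt[4]{515} \sqrt{i}} \approx 475.68 + 0.005 i$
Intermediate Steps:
$h{\left(b \right)} = \sqrt{2} \sqrt{b}$ ($h{\left(b \right)} = \sqrt{2 b} = \sqrt{2} \sqrt{b}$)
$\sqrt{h{\left(\sqrt{-176 - 339} \right)} + 226263} = \sqrt{\sqrt{2} \sqrt{\sqrt{-176 - 339}} + 226263} = \sqrt{\sqrt{2} \sqrt{\sqrt{-515}} + 226263} = \sqrt{\sqrt{2} \sqrt{i \sqrt{515}} + 226263} = \sqrt{\sqrt{2} \sqrt[4]{515} \sqrt{i} + 226263} = \sqrt{226263 + \sqrt{2} \sqrt[4]{515} \sqrt{i}}$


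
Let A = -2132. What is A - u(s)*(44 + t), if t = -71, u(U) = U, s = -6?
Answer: -2294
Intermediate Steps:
A - u(s)*(44 + t) = -2132 - (-6)*(44 - 71) = -2132 - (-6)*(-27) = -2132 - 1*162 = -2132 - 162 = -2294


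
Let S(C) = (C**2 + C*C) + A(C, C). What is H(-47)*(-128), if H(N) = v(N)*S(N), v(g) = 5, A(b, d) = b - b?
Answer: -2827520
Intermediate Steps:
A(b, d) = 0
S(C) = 2*C**2 (S(C) = (C**2 + C*C) + 0 = (C**2 + C**2) + 0 = 2*C**2 + 0 = 2*C**2)
H(N) = 10*N**2 (H(N) = 5*(2*N**2) = 10*N**2)
H(-47)*(-128) = (10*(-47)**2)*(-128) = (10*2209)*(-128) = 22090*(-128) = -2827520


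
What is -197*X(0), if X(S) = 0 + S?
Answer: 0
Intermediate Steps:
X(S) = S
-197*X(0) = -197*0 = 0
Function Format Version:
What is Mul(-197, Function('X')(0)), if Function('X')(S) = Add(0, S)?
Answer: 0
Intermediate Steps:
Function('X')(S) = S
Mul(-197, Function('X')(0)) = Mul(-197, 0) = 0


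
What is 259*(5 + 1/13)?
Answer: 17094/13 ≈ 1314.9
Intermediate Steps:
259*(5 + 1/13) = 259*(66/13) = 17094/13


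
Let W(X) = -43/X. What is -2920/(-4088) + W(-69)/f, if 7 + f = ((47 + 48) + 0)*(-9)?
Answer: 297089/416346 ≈ 0.71356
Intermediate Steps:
f = -862 (f = -7 + ((47 + 48) + 0)*(-9) = -7 + (95 + 0)*(-9) = -7 + 95*(-9) = -7 - 855 = -862)
-2920/(-4088) + W(-69)/f = -2920/(-4088) - 43/(-69)/(-862) = -2920*(-1/4088) - 43*(-1/69)*(-1/862) = 5/7 + (43/69)*(-1/862) = 5/7 - 43/59478 = 297089/416346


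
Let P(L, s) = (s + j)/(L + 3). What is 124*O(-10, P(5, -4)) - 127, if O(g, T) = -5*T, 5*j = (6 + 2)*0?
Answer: 183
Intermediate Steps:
j = 0 (j = ((6 + 2)*0)/5 = (8*0)/5 = (⅕)*0 = 0)
P(L, s) = s/(3 + L) (P(L, s) = (s + 0)/(L + 3) = s/(3 + L))
124*O(-10, P(5, -4)) - 127 = 124*(-(-20)/(3 + 5)) - 127 = 124*(-(-20)/8) - 127 = 124*(-5*(-½)) - 127 = 124*(5/2) - 127 = 310 - 127 = 183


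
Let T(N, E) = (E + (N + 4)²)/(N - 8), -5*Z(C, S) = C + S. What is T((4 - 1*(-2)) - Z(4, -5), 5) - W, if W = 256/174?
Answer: -226802/4785 ≈ -47.399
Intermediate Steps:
Z(C, S) = -C/5 - S/5 (Z(C, S) = -(C + S)/5 = -C/5 - S/5)
T(N, E) = (E + (4 + N)²)/(-8 + N)
W = 128/87 (W = 256*(1/174) = 128/87 ≈ 1.4713)
T((4 - 1*(-2)) - Z(4, -5), 5) - W = (5 + (4 + ((4 - 1*(-2)) - (-⅕*4 - ⅕*(-5))))²)/(-8 + ((4 - 1*(-2)) - (-⅕*4 - ⅕*(-5)))) - 1*128/87 = (5 + (4 + ((4 + 2) - (-⅘ + 1)))²)/(-8 + ((4 + 2) - (-⅘ + 1))) - 128/87 = (5 + (4 + (6 - 1*⅕))²)/(-8 + (6 - 1*⅕)) - 128/87 = (5 + (4 + (6 - ⅕))²)/(-8 + (6 - ⅕)) - 128/87 = (5 + (4 + 29/5)²)/(-8 + 29/5) - 128/87 = (5 + (49/5)²)/(-11/5) - 128/87 = -5*(5 + 2401/25)/11 - 128/87 = -5/11*2526/25 - 128/87 = -2526/55 - 128/87 = -226802/4785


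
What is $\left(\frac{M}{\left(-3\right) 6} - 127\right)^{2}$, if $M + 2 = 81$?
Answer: $\frac{5593225}{324} \approx 17263.0$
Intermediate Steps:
$M = 79$ ($M = -2 + 81 = 79$)
$\left(\frac{M}{\left(-3\right) 6} - 127\right)^{2} = \left(\frac{79}{\left(-3\right) 6} - 127\right)^{2} = \left(\frac{79}{-18} - 127\right)^{2} = \left(79 \left(- \frac{1}{18}\right) - 127\right)^{2} = \left(- \frac{79}{18} - 127\right)^{2} = \left(- \frac{2365}{18}\right)^{2} = \frac{5593225}{324}$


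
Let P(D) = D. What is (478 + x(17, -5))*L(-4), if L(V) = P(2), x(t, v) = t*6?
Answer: 1160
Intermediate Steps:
x(t, v) = 6*t
L(V) = 2
(478 + x(17, -5))*L(-4) = (478 + 6*17)*2 = (478 + 102)*2 = 580*2 = 1160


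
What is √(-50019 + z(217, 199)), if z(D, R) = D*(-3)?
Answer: 3*I*√5630 ≈ 225.1*I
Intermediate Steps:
z(D, R) = -3*D
√(-50019 + z(217, 199)) = √(-50019 - 3*217) = √(-50019 - 651) = √(-50670) = 3*I*√5630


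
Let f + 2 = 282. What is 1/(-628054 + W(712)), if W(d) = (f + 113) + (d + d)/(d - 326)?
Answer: -193/121137861 ≈ -1.5932e-6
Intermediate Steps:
f = 280 (f = -2 + 282 = 280)
W(d) = 393 + 2*d/(-326 + d) (W(d) = (280 + 113) + (d + d)/(d - 326) = 393 + (2*d)/(-326 + d) = 393 + 2*d/(-326 + d))
1/(-628054 + W(712)) = 1/(-628054 + (-128118 + 395*712)/(-326 + 712)) = 1/(-628054 + (-128118 + 281240)/386) = 1/(-628054 + (1/386)*153122) = 1/(-628054 + 76561/193) = 1/(-121137861/193) = -193/121137861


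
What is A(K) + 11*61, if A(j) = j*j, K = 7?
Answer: 720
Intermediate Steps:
A(j) = j²
A(K) + 11*61 = 7² + 11*61 = 49 + 671 = 720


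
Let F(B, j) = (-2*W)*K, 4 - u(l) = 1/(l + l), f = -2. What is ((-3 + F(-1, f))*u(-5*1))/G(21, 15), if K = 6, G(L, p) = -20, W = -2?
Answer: -861/200 ≈ -4.3050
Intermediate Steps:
u(l) = 4 - 1/(2*l) (u(l) = 4 - 1/(l + l) = 4 - 1/(2*l))
F(B, j) = 24 (F(B, j) = -2*(-2)*6 = 4*6 = 24)
((-3 + F(-1, f))*u(-5*1))/G(21, 15) = ((-3 + 24)*(4 - 1/(2*((-5*1)))))/(-20) = (21*(4 - 1/2/(-5)))*(-1/20) = (21*(4 - 1/2*(-1/5)))*(-1/20) = (21*(4 + 1/10))*(-1/20) = (21*(41/10))*(-1/20) = (861/10)*(-1/20) = -861/200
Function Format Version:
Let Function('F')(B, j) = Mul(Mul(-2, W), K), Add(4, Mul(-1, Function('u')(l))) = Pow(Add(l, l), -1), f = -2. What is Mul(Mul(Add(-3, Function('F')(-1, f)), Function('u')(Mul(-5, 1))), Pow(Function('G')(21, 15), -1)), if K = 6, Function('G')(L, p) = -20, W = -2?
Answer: Rational(-861, 200) ≈ -4.3050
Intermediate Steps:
Function('u')(l) = Add(4, Mul(Rational(-1, 2), Pow(l, -1))) (Function('u')(l) = Add(4, Mul(-1, Pow(Add(l, l), -1))) = Add(4, Mul(-1, Pow(Mul(2, l), -1))) = Add(4, Mul(-1, Mul(Rational(1, 2), Pow(l, -1)))) = Add(4, Mul(Rational(-1, 2), Pow(l, -1))))
Function('F')(B, j) = 24 (Function('F')(B, j) = Mul(Mul(-2, -2), 6) = Mul(4, 6) = 24)
Mul(Mul(Add(-3, Function('F')(-1, f)), Function('u')(Mul(-5, 1))), Pow(Function('G')(21, 15), -1)) = Mul(Mul(Add(-3, 24), Add(4, Mul(Rational(-1, 2), Pow(Mul(-5, 1), -1)))), Pow(-20, -1)) = Mul(Mul(21, Add(4, Mul(Rational(-1, 2), Pow(-5, -1)))), Rational(-1, 20)) = Mul(Mul(21, Add(4, Mul(Rational(-1, 2), Rational(-1, 5)))), Rational(-1, 20)) = Mul(Mul(21, Add(4, Rational(1, 10))), Rational(-1, 20)) = Mul(Mul(21, Rational(41, 10)), Rational(-1, 20)) = Mul(Rational(861, 10), Rational(-1, 20)) = Rational(-861, 200)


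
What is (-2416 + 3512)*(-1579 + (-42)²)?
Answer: 202760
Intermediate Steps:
(-2416 + 3512)*(-1579 + (-42)²) = 1096*(-1579 + 1764) = 1096*185 = 202760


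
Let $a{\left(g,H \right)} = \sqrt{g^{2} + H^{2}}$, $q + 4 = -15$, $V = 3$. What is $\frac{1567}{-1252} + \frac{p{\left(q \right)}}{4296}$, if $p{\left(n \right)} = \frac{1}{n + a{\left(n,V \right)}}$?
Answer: $- \frac{15140675}{12101832} + \frac{\sqrt{370}}{38664} \approx -1.2506$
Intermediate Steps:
$q = -19$ ($q = -4 - 15 = -19$)
$a{\left(g,H \right)} = \sqrt{H^{2} + g^{2}}$
$p{\left(n \right)} = \frac{1}{n + \sqrt{9 + n^{2}}}$ ($p{\left(n \right)} = \frac{1}{n + \sqrt{3^{2} + n^{2}}} = \frac{1}{n + \sqrt{9 + n^{2}}}$)
$\frac{1567}{-1252} + \frac{p{\left(q \right)}}{4296} = \frac{1567}{-1252} + \frac{1}{\left(-19 + \sqrt{9 + \left(-19\right)^{2}}\right) 4296} = 1567 \left(- \frac{1}{1252}\right) + \frac{1}{-19 + \sqrt{9 + 361}} \cdot \frac{1}{4296} = - \frac{1567}{1252} + \frac{1}{-19 + \sqrt{370}} \cdot \frac{1}{4296} = - \frac{1567}{1252} + \frac{1}{4296 \left(-19 + \sqrt{370}\right)}$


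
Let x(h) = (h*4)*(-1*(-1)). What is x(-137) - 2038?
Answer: -2586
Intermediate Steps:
x(h) = 4*h (x(h) = (4*h)*1 = 4*h)
x(-137) - 2038 = 4*(-137) - 2038 = -548 - 2038 = -2586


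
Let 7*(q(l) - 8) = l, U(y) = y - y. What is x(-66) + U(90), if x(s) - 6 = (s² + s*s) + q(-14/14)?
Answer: 61081/7 ≈ 8725.9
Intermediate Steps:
U(y) = 0
q(l) = 8 + l/7
x(s) = 97/7 + 2*s² (x(s) = 6 + ((s² + s*s) + (8 + (-14/14)/7)) = 6 + ((s² + s²) + (8 + (-14*1/14)/7)) = 6 + (2*s² + (8 + (⅐)*(-1))) = 6 + (2*s² + (8 - ⅐)) = 6 + (2*s² + 55/7) = 6 + (55/7 + 2*s²) = 97/7 + 2*s²)
x(-66) + U(90) = (97/7 + 2*(-66)²) + 0 = (97/7 + 2*4356) + 0 = (97/7 + 8712) + 0 = 61081/7 + 0 = 61081/7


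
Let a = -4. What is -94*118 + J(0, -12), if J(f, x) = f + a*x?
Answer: -11044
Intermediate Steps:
J(f, x) = f - 4*x
-94*118 + J(0, -12) = -94*118 + (0 - 4*(-12)) = -11092 + (0 + 48) = -11092 + 48 = -11044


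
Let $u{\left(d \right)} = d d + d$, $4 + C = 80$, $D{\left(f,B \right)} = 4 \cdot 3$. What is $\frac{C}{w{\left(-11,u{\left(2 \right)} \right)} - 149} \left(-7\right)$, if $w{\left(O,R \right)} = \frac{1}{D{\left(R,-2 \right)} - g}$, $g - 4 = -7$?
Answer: $\frac{3990}{1117} \approx 3.5721$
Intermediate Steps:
$g = -3$ ($g = 4 - 7 = -3$)
$D{\left(f,B \right)} = 12$
$C = 76$ ($C = -4 + 80 = 76$)
$u{\left(d \right)} = d + d^{2}$ ($u{\left(d \right)} = d^{2} + d = d + d^{2}$)
$w{\left(O,R \right)} = \frac{1}{15}$ ($w{\left(O,R \right)} = \frac{1}{12 - -3} = \frac{1}{12 + 3} = \frac{1}{15}$)
$\frac{C}{w{\left(-11,u{\left(2 \right)} \right)} - 149} \left(-7\right) = \frac{76}{\frac{1}{15} - 149} \left(-7\right) = \frac{76}{- \frac{2234}{15}} \left(-7\right) = 76 \left(- \frac{15}{2234}\right) \left(-7\right) = \left(- \frac{570}{1117}\right) \left(-7\right) = \frac{3990}{1117}$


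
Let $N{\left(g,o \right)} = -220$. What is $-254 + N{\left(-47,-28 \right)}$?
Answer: $-474$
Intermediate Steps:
$-254 + N{\left(-47,-28 \right)} = -254 - 220 = -474$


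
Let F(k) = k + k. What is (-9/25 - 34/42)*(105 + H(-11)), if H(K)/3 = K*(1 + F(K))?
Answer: -23332/25 ≈ -933.28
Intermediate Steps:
F(k) = 2*k
H(K) = 3*K*(1 + 2*K) (H(K) = 3*(K*(1 + 2*K)) = 3*K*(1 + 2*K))
(-9/25 - 34/42)*(105 + H(-11)) = (-9/25 - 34/42)*(105 + 3*(-11)*(1 + 2*(-11))) = (-9*1/25 - 34*1/42)*(105 + 3*(-11)*(1 - 22)) = (-9/25 - 17/21)*(105 + 3*(-11)*(-21)) = -614*(105 + 693)/525 = -614/525*798 = -23332/25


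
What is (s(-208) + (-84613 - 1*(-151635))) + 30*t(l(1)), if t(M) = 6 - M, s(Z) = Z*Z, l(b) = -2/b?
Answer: 110526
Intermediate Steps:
s(Z) = Z²
(s(-208) + (-84613 - 1*(-151635))) + 30*t(l(1)) = ((-208)² + (-84613 - 1*(-151635))) + 30*(6 - (-2)/1) = (43264 + (-84613 + 151635)) + 30*(6 - (-2)) = (43264 + 67022) + 30*(6 - 1*(-2)) = 110286 + 30*(6 + 2) = 110286 + 30*8 = 110286 + 240 = 110526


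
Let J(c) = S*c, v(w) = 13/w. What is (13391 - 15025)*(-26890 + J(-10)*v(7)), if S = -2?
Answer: 307142980/7 ≈ 4.3878e+7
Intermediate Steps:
J(c) = -2*c
(13391 - 15025)*(-26890 + J(-10)*v(7)) = (13391 - 15025)*(-26890 + (-2*(-10))*(13/7)) = -1634*(-26890 + 20*(13*(1/7))) = -1634*(-26890 + 20*(13/7)) = -1634*(-26890 + 260/7) = -1634*(-187970/7) = 307142980/7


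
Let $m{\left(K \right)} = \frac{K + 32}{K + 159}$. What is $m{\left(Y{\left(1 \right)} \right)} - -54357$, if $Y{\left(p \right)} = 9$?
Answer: $\frac{9132017}{168} \approx 54357.0$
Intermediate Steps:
$m{\left(K \right)} = \frac{32 + K}{159 + K}$
$m{\left(Y{\left(1 \right)} \right)} - -54357 = \frac{32 + 9}{159 + 9} - -54357 = \frac{1}{168} \cdot 41 + 54357 = \frac{41}{168} + 54357 = \frac{9132017}{168}$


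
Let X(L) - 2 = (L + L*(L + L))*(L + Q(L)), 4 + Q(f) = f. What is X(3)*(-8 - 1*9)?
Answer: -748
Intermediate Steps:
Q(f) = -4 + f
X(L) = 2 + (-4 + 2*L)*(L + 2*L²) (X(L) = 2 + (L + L*(L + L))*(L + (-4 + L)) = 2 + (L + L*(2*L))*(-4 + 2*L) = 2 + (L + 2*L²)*(-4 + 2*L) = 2 + (-4 + 2*L)*(L + 2*L²))
X(3)*(-8 - 1*9) = (2 - 6*3² - 4*3 + 4*3³)*(-8 - 1*9) = (2 - 6*9 - 12 + 4*27)*(-8 - 9) = (2 - 54 - 12 + 108)*(-17) = 44*(-17) = -748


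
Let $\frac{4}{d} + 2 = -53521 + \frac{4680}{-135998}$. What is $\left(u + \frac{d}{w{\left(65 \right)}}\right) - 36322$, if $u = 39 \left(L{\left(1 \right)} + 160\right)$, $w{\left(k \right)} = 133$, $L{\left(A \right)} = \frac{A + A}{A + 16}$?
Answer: $- \frac{247505171031067808}{8228938479237} \approx -30077.0$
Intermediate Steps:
$L{\left(A \right)} = \frac{2 A}{16 + A}$
$u = \frac{106158}{17}$ ($u = 39 \left(2 \cdot 1 \frac{1}{16 + 1} + 160\right) = 39 \left(2 \cdot 1 \cdot \frac{1}{17} + 160\right) = 39 \left(\frac{2}{17} + 160\right) = 39 \cdot \frac{2722}{17} = \frac{106158}{17} \approx 6244.6$)
$d = - \frac{271996}{3639512817}$ ($d = \frac{4}{-2 - \left(53521 - \frac{4680}{-135998}\right)} = \frac{4}{-2 + \left(-53521 + 4680 \left(- \frac{1}{135998}\right)\right)} = \frac{4}{-2 - \frac{3639376819}{67999}} = \frac{4}{- \frac{3639512817}{67999}} = 4 \left(- \frac{67999}{3639512817}\right) = - \frac{271996}{3639512817} \approx -7.4734 \cdot 10^{-5}$)
$\left(u + \frac{d}{w{\left(65 \right)}}\right) - 36322 = \left(\frac{106158}{17} - \frac{271996}{3639512817 \cdot 133}\right) - 36322 = \left(\frac{106158}{17} - \frac{271996}{484055204661}\right) - 36322 = \frac{51386332411778506}{8228938479237} - 36322 = - \frac{247505171031067808}{8228938479237}$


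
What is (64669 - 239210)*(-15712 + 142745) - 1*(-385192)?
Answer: -22172081661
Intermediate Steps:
(64669 - 239210)*(-15712 + 142745) - 1*(-385192) = -174541*127033 + 385192 = -22172466853 + 385192 = -22172081661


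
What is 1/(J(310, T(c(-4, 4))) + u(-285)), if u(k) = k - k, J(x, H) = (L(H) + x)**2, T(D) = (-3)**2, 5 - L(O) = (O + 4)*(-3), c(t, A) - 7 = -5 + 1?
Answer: 1/125316 ≈ 7.9798e-6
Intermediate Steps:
c(t, A) = 3 (c(t, A) = 7 + (-5 + 1) = 7 - 4 = 3)
L(O) = 17 + 3*O (L(O) = 5 - (O + 4)*(-3) = 5 - (4 + O)*(-3) = 5 - (-12 - 3*O) = 5 + (12 + 3*O) = 17 + 3*O)
T(D) = 9
J(x, H) = (17 + x + 3*H)**2 (J(x, H) = ((17 + 3*H) + x)**2 = (17 + x + 3*H)**2)
u(k) = 0
1/(J(310, T(c(-4, 4))) + u(-285)) = 1/((17 + 310 + 3*9)**2 + 0) = 1/((17 + 310 + 27)**2 + 0) = 1/(354**2 + 0) = 1/(125316 + 0) = 1/125316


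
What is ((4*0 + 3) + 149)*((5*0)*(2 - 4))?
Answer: 0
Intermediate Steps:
((4*0 + 3) + 149)*((5*0)*(2 - 4)) = ((0 + 3) + 149)*(0*(-2)) = (3 + 149)*0 = 152*0 = 0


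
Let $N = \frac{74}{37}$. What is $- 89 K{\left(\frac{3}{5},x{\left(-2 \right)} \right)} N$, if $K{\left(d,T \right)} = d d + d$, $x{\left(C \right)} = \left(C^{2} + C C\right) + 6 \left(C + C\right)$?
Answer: $- \frac{4272}{25} \approx -170.88$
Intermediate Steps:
$N = 2$ ($N = 74 \cdot \frac{1}{37} = 2$)
$x{\left(C \right)} = 2 C^{2} + 12 C$ ($x{\left(C \right)} = \left(C^{2} + C^{2}\right) + 6 \cdot 2 C = 2 C^{2} + 12 C$)
$K{\left(d,T \right)} = d + d^{2}$ ($K{\left(d,T \right)} = d^{2} + d = d + d^{2}$)
$- 89 K{\left(\frac{3}{5},x{\left(-2 \right)} \right)} N = - 89 \cdot \frac{3}{5} \left(1 + \frac{3}{5}\right) 2 = - 89 \cdot 3 \cdot \frac{1}{5} \left(1 + 3 \cdot \frac{1}{5}\right) 2 = - 89 \frac{3 \left(1 + \frac{3}{5}\right)}{5} \cdot 2 = - 89 \cdot \frac{3}{5} \cdot \frac{8}{5} \cdot 2 = \left(-89\right) \frac{24}{25} \cdot 2 = \left(- \frac{2136}{25}\right) 2 = - \frac{4272}{25}$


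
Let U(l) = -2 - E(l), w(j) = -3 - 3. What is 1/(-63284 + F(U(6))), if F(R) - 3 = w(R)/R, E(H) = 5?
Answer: -7/442961 ≈ -1.5803e-5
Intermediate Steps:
w(j) = -6
U(l) = -7 (U(l) = -2 - 1*5 = -2 - 5 = -7)
F(R) = 3 - 6/R
1/(-63284 + F(U(6))) = 1/(-63284 + (3 - 6/(-7))) = 1/(-63284 + (3 - 6*(-⅐))) = 1/(-63284 + (3 + 6/7)) = 1/(-63284 + 27/7) = 1/(-442961/7) = -7/442961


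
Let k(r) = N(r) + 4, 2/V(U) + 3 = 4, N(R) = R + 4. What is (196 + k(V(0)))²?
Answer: 42436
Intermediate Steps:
N(R) = 4 + R
V(U) = 2 (V(U) = 2/(-3 + 4) = 2/1 = 2*1 = 2)
k(r) = 8 + r (k(r) = (4 + r) + 4 = 8 + r)
(196 + k(V(0)))² = (196 + (8 + 2))² = (196 + 10)² = 206² = 42436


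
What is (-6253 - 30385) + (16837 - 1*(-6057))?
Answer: -13744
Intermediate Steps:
(-6253 - 30385) + (16837 - 1*(-6057)) = -36638 + (16837 + 6057) = -36638 + 22894 = -13744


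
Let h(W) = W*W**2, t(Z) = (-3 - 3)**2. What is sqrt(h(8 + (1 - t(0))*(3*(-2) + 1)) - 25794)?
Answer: 3*sqrt(678077) ≈ 2470.4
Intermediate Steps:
t(Z) = 36 (t(Z) = (-6)**2 = 36)
h(W) = W**3
sqrt(h(8 + (1 - t(0))*(3*(-2) + 1)) - 25794) = sqrt((8 + (1 - 1*36)*(3*(-2) + 1))**3 - 25794) = sqrt((8 + (1 - 36)*(-6 + 1))**3 - 25794) = sqrt((8 - 35*(-5))**3 - 25794) = sqrt((8 + 175)**3 - 25794) = sqrt(183**3 - 25794) = sqrt(6128487 - 25794) = sqrt(6102693) = 3*sqrt(678077)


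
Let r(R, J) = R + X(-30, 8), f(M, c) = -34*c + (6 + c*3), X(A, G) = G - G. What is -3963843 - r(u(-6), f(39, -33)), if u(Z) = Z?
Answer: -3963837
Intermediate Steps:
X(A, G) = 0
f(M, c) = 6 - 31*c (f(M, c) = -34*c + (6 + 3*c) = 6 - 31*c)
r(R, J) = R (r(R, J) = R + 0 = R)
-3963843 - r(u(-6), f(39, -33)) = -3963843 - 1*(-6) = -3963843 + 6 = -3963837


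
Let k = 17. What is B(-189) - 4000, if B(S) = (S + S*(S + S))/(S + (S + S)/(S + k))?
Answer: -372422/85 ≈ -4381.4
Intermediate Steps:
B(S) = (S + 2*S**2)/(S + 2*S/(17 + S)) (B(S) = (S + S*(S + S))/(S + (S + S)/(S + 17)) = (S + S*(2*S))/(S + (2*S)/(17 + S)) = (S + 2*S**2)/(S + 2*S/(17 + S)))
B(-189) - 4000 = (17 + 2*(-189)**2 + 35*(-189))/(19 - 189) - 4000 = (17 + 2*35721 - 6615)/(-170) - 4000 = -(17 + 71442 - 6615)/170 - 4000 = -1/170*64844 - 4000 = -32422/85 - 4000 = -372422/85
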